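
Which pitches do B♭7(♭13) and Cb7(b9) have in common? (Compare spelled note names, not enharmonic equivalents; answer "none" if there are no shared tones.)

B♭7(♭13) = Bb, D, F, Ab, Gb.
Cb7(b9) = Cb, Eb, Gb, Bbb, Dbb.
Shared: Gb.

Gb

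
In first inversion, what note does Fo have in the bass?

A♭

Fo = F–A♭–C♭. First inversion → third in the bass = A♭.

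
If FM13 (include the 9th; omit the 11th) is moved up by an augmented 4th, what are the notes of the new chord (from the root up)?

An augmented 4th up from F is B, so the new chord is B major thirteenth.
Root: B
Major 3rd (3rd): D#
Perfect 5th (5th): F#
Major 7th (7th): A#
Major 9th (9th): C#
Major 13th (13th): G#

B, D#, F#, A#, C#, G#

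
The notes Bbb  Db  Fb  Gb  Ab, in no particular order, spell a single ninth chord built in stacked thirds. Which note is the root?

Arranged so that each adjacent pair is a third by letter name: Gb – Bbb – Db – Fb – Ab.
The bottom of that stack, Gb, is the root (this is Gb minor ninth).

Gb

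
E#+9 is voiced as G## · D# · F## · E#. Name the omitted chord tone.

E#+9 = E#, G##, B##, D#, F##. The voicing lacks the 5th (augmented 5th), B##.

B##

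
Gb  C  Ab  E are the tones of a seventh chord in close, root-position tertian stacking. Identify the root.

Stacking in thirds gives Ab – C – E – Gb, so Ab is the root — Ab augmented seventh.

Ab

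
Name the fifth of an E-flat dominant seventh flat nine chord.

B-flat

Root of E-flat dominant seventh flat nine = E-flat. The 5th is a perfect 5th: E-flat up a perfect 5th → B-flat.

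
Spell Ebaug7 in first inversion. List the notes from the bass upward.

G B Db Eb

In root position, Ebaug7 is Eb–G–B–Db.
First inversion puts the third (G) in the bass.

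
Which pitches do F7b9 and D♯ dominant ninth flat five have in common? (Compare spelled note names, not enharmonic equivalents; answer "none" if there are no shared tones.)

F7b9 = F, A, C, Eb, Gb.
D♯ dominant ninth flat five = D#, F##, A, C#, E#.
Shared: A.

A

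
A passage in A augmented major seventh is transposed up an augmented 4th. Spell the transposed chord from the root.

An augmented 4th up from A is D#, so the new chord is D# augmented major seventh.
- root: D#
- major 3rd: F##
- augmented 5th: A##
- major 7th: C##

D#, F##, A##, C##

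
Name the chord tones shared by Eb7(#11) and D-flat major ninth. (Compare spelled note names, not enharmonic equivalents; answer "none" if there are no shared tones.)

Eb7(#11): Eb G Bb Db A
D-flat major ninth: Db F Ab C Eb
Common to both → Eb, Db.

Eb, Db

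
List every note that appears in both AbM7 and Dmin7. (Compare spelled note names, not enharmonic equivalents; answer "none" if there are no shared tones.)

C

AbM7: Ab C Eb G
Dmin7: D F A C
Common to both → C.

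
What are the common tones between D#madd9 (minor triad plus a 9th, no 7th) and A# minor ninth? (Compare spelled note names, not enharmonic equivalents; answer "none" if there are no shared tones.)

D#madd9: D# F# A# E#
A# minor ninth: A# C# E# G# B#
Common to both → A#, E#.

A# – E#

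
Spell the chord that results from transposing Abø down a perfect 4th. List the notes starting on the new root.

Ab down a perfect 4th → Eb. New chord: Eb half-diminished seventh.
Root: Eb
Minor 3rd (3rd): Gb
Diminished 5th (5th): Bbb
Minor 7th (7th): Db

Eb Gb Bbb Db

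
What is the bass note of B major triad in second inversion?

F-sharp

B major triad in root position is B–D-sharp–F-sharp.
Second inversion places the fifth in the bass, which is F-sharp.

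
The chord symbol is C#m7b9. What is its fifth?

Root of C#m7b9 = C#. The 5th is a perfect 5th: C# up a perfect 5th → G#.

G#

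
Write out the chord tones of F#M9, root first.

F♯  A♯  C♯  E♯  G♯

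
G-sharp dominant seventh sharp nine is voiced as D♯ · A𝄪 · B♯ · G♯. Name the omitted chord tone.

F♯

The full G-sharp dominant seventh sharp nine chord is G♯, B♯, D♯, F♯, A𝄪.
Comparing with the voicing, the minor 7th (7th) — F♯ — is absent.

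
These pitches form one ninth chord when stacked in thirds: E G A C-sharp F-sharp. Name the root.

Stacking in thirds gives F-sharp – A – C-sharp – E – G, so F-sharp is the root — F-sharp minor seventh flat nine.

F-sharp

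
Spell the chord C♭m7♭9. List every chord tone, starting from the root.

Cb, Ebb, Gb, Bbb, Dbb

C♭m7♭9 is a minor seventh flat nine built on Cb.
- root: Cb
- minor 3rd: Ebb
- perfect 5th: Gb
- minor 7th: Bbb
- minor 9th: Dbb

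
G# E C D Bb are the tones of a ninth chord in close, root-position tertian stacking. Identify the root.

C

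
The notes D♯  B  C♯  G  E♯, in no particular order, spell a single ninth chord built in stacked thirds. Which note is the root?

C♯

Arranged so that each adjacent pair is a third by letter name: C♯ – E♯ – G – B – D♯.
The bottom of that stack, C♯, is the root (this is C♯ dominant ninth flat five).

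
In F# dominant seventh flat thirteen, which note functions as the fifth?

C#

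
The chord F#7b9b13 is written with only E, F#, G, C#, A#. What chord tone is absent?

D

The full F#7b9b13 chord is F#, A#, C#, E, G, D.
Comparing with the voicing, the minor 13th (13th) — D — is absent.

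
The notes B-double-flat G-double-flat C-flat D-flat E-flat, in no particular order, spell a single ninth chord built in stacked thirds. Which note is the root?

C-flat

Arranged so that each adjacent pair is a third by letter name: C-flat – E-flat – G-double-flat – B-double-flat – D-flat.
The bottom of that stack, C-flat, is the root (this is C-flat dominant ninth flat five).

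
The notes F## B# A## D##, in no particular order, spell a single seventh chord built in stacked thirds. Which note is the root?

B#

Stacking in thirds gives B# – D## – F## – A##, so B# is the root — B# major seventh.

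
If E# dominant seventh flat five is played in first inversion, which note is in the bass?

E# dominant seventh flat five = E-sharp–G-double-sharp–B–D-sharp. First inversion → third in the bass = G-double-sharp.

G-double-sharp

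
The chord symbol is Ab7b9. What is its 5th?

Eb

Ab7b9 is built on Ab; its 5th is a perfect 5th above the root.
A fifth above A uses the letter E, and the perfect 5th above Ab is Eb.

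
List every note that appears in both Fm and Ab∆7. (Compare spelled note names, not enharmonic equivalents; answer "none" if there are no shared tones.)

Fm: F Ab C
Ab∆7: Ab C Eb G
Common to both → Ab, C.

Ab C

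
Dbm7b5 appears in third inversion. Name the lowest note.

Dbm7b5 in root position is D♭–F♭–A𝄫–C♭.
Third inversion places the seventh in the bass, which is C♭.

C♭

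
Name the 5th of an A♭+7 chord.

A♭+7 is built on Ab; its 5th is an augmented 5th above the root.
A fifth above A uses the letter E, and the augmented 5th above Ab is E.

E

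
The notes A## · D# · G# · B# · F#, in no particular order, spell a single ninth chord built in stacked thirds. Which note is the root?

G#

Stacking in thirds gives G# – B# – D# – F# – A##, so G# is the root — G# dominant seventh sharp nine.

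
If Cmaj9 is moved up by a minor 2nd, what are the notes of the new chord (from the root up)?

Db F Ab C Eb

Transposed root: C → Db (minor 2nd up). So we spell Db major ninth:
root → Db
3rd (major 3rd) → F
5th (perfect 5th) → Ab
7th (major 7th) → C
9th (major 9th) → Eb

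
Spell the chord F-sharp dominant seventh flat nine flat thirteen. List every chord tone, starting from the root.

Root F-sharp, quality dominant seventh flat nine flat thirteen:
Root: F-sharp
Major 3rd (3rd): A-sharp
Perfect 5th (5th): C-sharp
Minor 7th (7th): E
Minor 9th (9th): G
Minor 13th (13th): D

F-sharp  A-sharp  C-sharp  E  G  D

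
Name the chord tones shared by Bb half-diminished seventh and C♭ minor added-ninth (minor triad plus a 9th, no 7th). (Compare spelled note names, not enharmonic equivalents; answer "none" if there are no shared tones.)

D-flat

Bb half-diminished seventh: B-flat D-flat F-flat A-flat
C♭ minor added-ninth: C-flat E-double-flat G-flat D-flat
Common to both → D-flat.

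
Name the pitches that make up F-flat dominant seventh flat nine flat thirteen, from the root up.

F-flat dominant seventh flat nine flat thirteen: dominant seventh flat nine flat thirteen on F-flat.
F-flat — root
A-flat — major 3rd
C-flat — perfect 5th
E-double-flat — minor 7th
G-double-flat — minor 9th
D-double-flat — minor 13th

F-flat, A-flat, C-flat, E-double-flat, G-double-flat, D-double-flat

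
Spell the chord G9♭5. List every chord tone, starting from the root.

G, B, Db, F, A

G9♭5: dominant ninth flat five on G.
root → G
3rd (major 3rd) → B
5th (diminished 5th) → Db
7th (minor 7th) → F
9th (major 9th) → A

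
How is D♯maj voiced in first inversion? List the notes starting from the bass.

F## – A# – D#

D♯maj = D#–F##–A#; first inversion → third (F##) lowest.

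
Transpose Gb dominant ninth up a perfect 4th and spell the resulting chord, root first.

A perfect 4th up from G-flat is C-flat, so the new chord is C-flat dominant ninth.
- root: C-flat
- major 3rd: E-flat
- perfect 5th: G-flat
- minor 7th: B-double-flat
- major 9th: D-flat

C-flat  E-flat  G-flat  B-double-flat  D-flat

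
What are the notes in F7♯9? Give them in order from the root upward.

F7♯9 is a dominant seventh sharp nine built on F.
F — root
A — major 3rd
C — perfect 5th
E♭ — minor 7th
G♯ — augmented 9th

F, A, C, E♭, G♯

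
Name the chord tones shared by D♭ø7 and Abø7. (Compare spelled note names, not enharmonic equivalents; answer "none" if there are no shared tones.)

C♭

D♭ø7: D♭ F♭ A𝄫 C♭
Abø7: A♭ C♭ E𝄫 G♭
Common to both → C♭.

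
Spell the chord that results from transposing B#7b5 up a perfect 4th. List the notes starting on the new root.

E#, G##, B, D#

B# up a perfect 4th → E#. New chord: E# dominant seventh flat five.
Root: E#
Major 3rd (3rd): G##
Diminished 5th (5th): B
Minor 7th (7th): D#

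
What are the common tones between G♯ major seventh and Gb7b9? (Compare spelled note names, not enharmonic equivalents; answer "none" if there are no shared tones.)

G♯ major seventh: G# B# D# F##
Gb7b9: Gb Bb Db Fb Abb
Common to both → none.

none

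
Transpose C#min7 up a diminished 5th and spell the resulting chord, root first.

G, Bb, D, F

A diminished 5th up from C# is G, so the new chord is G minor seventh.
root → G
3rd (minor 3rd) → Bb
5th (perfect 5th) → D
7th (minor 7th) → F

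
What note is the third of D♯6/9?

F𝄪

D♯6/9 is built on D♯; its 3rd is a major 3rd above the root.
A third above D uses the letter F, and the major 3rd above D♯ is F𝄪.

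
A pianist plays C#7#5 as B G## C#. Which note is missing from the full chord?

The full C#7#5 chord is C#, E#, G##, B.
Comparing with the voicing, the major 3rd (3rd) — E# — is absent.

E#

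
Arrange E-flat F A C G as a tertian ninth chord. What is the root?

Arranged so that each adjacent pair is a third by letter name: F – A – C – E-flat – G.
The bottom of that stack, F, is the root (this is F dominant ninth).

F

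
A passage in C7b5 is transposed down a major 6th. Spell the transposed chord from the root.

C down a major 6th → Eb. New chord: Eb dominant seventh flat five.
- root: Eb
- major 3rd: G
- diminished 5th: Bbb
- minor 7th: Db

Eb, G, Bbb, Db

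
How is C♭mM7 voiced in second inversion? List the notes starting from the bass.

In root position, C♭mM7 is Cb–Ebb–Gb–Bb.
Second inversion puts the fifth (Gb) in the bass.

Gb, Bb, Cb, Ebb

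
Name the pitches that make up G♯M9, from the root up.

Root G#, quality major ninth:
- root: G#
- major 3rd: B#
- perfect 5th: D#
- major 7th: F##
- major 9th: A#

G#  B#  D#  F##  A#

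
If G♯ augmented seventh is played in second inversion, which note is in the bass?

G♯ augmented seventh in root position is G-sharp–B-sharp–D-double-sharp–F-sharp.
Second inversion places the fifth in the bass, which is D-double-sharp.

D-double-sharp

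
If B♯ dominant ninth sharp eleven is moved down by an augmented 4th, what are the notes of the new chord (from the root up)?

F# A# C# E G# B#

B# down an augmented 4th → F#. New chord: F# dominant ninth sharp eleven.
root → F#
3rd (major 3rd) → A#
5th (perfect 5th) → C#
7th (minor 7th) → E
9th (major 9th) → G#
11th (augmented 11th) → B#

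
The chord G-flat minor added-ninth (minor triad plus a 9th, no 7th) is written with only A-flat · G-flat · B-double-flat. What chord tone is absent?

The full G-flat minor added-ninth chord is G-flat, B-double-flat, D-flat, A-flat.
Comparing with the voicing, the perfect 5th (5th) — D-flat — is absent.

D-flat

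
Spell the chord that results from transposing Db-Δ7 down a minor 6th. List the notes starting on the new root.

F, Ab, C, E

Transposed root: Db → F (minor 6th down). So we spell F minor-major seventh:
F — root
Ab — minor 3rd
C — perfect 5th
E — major 7th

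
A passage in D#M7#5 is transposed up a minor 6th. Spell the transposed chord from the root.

Transposed root: D# → B (minor 6th up). So we spell B augmented major seventh:
root → B
3rd (major 3rd) → D#
5th (augmented 5th) → F##
7th (major 7th) → A#

B, D#, F##, A#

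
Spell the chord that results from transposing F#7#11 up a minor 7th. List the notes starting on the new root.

F♯ up a minor 7th → E. New chord: E dominant seventh sharp eleven.
- root: E
- major 3rd: G♯
- perfect 5th: B
- minor 7th: D
- augmented 11th: A♯

E, G♯, B, D, A♯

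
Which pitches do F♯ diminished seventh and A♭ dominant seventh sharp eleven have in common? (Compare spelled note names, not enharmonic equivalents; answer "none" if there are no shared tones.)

C E-flat

F♯ diminished seventh: F-sharp A C E-flat
A♭ dominant seventh sharp eleven: A-flat C E-flat G-flat D
Common to both → C, E-flat.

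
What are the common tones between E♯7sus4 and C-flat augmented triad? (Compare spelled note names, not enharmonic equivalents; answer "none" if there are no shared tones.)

E♯7sus4 = E♯, A♯, B♯, D♯.
C-flat augmented triad = C♭, E♭, G.
Shared: none.

none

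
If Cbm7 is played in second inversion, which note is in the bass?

Gb

Cbm7 in root position is Cb–Ebb–Gb–Bbb.
Second inversion places the fifth in the bass, which is Gb.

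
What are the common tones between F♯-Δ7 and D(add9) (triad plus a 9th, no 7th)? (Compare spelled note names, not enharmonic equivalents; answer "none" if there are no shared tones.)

F♯-Δ7 = F♯, A, C♯, E♯.
D(add9) = D, F♯, A, E.
Shared: F♯, A.

F♯ – A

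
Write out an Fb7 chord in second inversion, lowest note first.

Cb Ebb Fb Ab

Fb7 = Fb–Ab–Cb–Ebb; second inversion → fifth (Cb) lowest.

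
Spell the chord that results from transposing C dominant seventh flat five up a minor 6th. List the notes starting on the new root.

Transposed root: C → Ab (minor 6th up). So we spell Ab dominant seventh flat five:
root → Ab
3rd (major 3rd) → C
5th (diminished 5th) → Ebb
7th (minor 7th) → Gb

Ab – C – Ebb – Gb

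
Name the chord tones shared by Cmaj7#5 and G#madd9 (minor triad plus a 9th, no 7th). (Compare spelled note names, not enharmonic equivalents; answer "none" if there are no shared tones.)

Cmaj7#5: C E G# B
G#madd9: G# B D# A#
Common to both → G#, B.

G#, B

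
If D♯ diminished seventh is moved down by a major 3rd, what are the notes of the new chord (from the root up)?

B D F A-flat

Transposed root: D-sharp → B (major 3rd down). So we spell B diminished seventh:
root → B
3rd (minor 3rd) → D
5th (diminished 5th) → F
7th (diminished 7th) → A-flat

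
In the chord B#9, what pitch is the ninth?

B#9 is built on B#; its 9th is a major 9th above the root.
A second above B uses the letter C, and the major 9th above B# is C##.

C##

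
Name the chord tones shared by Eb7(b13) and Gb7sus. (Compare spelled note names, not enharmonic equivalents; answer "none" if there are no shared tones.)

Eb7(b13): Eb G Bb Db Cb
Gb7sus: Gb Cb Db Fb
Common to both → Db, Cb.

Db, Cb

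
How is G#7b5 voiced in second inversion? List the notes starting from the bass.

D – F♯ – G♯ – B♯

G#7b5 = G♯–B♯–D–F♯; second inversion → fifth (D) lowest.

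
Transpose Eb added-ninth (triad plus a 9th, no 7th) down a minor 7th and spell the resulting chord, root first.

Transposed root: E-flat → F (minor 7th down). So we spell F added-ninth:
root → F
3rd (major 3rd) → A
5th (perfect 5th) → C
9th (major 9th) → G

F, A, C, G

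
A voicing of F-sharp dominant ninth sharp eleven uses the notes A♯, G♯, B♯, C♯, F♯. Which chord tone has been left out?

F-sharp dominant ninth sharp eleven = F♯, A♯, C♯, E, G♯, B♯. The voicing lacks the 7th (minor 7th), E.

E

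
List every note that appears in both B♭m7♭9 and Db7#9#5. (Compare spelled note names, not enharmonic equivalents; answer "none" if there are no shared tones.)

B♭m7♭9 = Bb, Db, F, Ab, Cb.
Db7#9#5 = Db, F, A, Cb, E.
Shared: Db, F, Cb.

Db  F  Cb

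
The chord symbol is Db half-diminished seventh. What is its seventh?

C♭

Db half-diminished seventh is built on D♭; its 7th is a minor 7th above the root.
A seventh above D uses the letter C, and the minor 7th above D♭ is C♭.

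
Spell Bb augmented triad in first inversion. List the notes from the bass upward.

In root position, Bb augmented triad is Bb–D–F#.
First inversion puts the third (D) in the bass.

D, F#, Bb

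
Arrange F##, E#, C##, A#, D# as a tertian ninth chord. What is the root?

Arranged so that each adjacent pair is a third by letter name: D# – F## – A# – C## – E#.
The bottom of that stack, D#, is the root (this is D# major ninth).

D#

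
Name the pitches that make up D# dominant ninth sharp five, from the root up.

D#, F##, A##, C#, E#

D# dominant ninth sharp five is a dominant ninth sharp five built on D#.
- root: D#
- major 3rd: F##
- augmented 5th: A##
- minor 7th: C#
- major 9th: E#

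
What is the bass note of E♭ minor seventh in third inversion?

D-flat

E♭ minor seventh = E-flat–G-flat–B-flat–D-flat. Third inversion → seventh in the bass = D-flat.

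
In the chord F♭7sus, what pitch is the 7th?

Ebb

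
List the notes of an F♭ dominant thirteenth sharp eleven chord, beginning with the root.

F♭ dominant thirteenth sharp eleven is a dominant thirteenth sharp eleven built on F-flat.
root → F-flat
3rd (major 3rd) → A-flat
5th (perfect 5th) → C-flat
7th (minor 7th) → E-double-flat
9th (major 9th) → G-flat
11th (augmented 11th) → B-flat
13th (major 13th) → D-flat

F-flat – A-flat – C-flat – E-double-flat – G-flat – B-flat – D-flat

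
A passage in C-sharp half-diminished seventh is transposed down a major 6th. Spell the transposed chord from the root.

Transposed root: C# → E (major 6th down). So we spell E half-diminished seventh:
- root: E
- minor 3rd: G
- diminished 5th: Bb
- minor 7th: D

E, G, Bb, D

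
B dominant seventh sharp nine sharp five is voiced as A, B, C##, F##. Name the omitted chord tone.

D#

B dominant seventh sharp nine sharp five = B, D#, F##, A, C##. The voicing lacks the 3rd (major 3rd), D#.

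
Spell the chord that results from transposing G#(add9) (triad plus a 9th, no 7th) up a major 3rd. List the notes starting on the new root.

B#, D##, F##, C##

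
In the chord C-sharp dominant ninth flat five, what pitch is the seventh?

Root of C-sharp dominant ninth flat five = C♯. The 7th is a minor 7th: C♯ up a minor 7th → B.

B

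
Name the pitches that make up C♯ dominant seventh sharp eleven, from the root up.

C#, E#, G#, B, F##

Root C#, quality dominant seventh sharp eleven:
Root: C#
Major 3rd (3rd): E#
Perfect 5th (5th): G#
Minor 7th (7th): B
Augmented 11th (11th): F##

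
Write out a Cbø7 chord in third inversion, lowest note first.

Cbø7 = C♭–E𝄫–G𝄫–B𝄫; third inversion → seventh (B𝄫) lowest.

B𝄫 – C♭ – E𝄫 – G𝄫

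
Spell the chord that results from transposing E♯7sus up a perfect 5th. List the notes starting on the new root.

B#  E#  F##  A#

Transposed root: E# → B# (perfect 5th up). So we spell B# dominant seventh suspended fourth:
root → B#
4th (perfect 4th) → E#
5th (perfect 5th) → F##
7th (minor 7th) → A#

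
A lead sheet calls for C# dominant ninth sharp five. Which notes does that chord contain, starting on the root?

C-sharp – E-sharp – G-double-sharp – B – D-sharp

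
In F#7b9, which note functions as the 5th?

C#

F#7b9 is built on F#; its 5th is a perfect 5th above the root.
A fifth above F uses the letter C, and the perfect 5th above F# is C#.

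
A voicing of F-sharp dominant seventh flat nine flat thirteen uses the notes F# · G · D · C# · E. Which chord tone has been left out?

A#

The full F-sharp dominant seventh flat nine flat thirteen chord is F#, A#, C#, E, G, D.
Comparing with the voicing, the major 3rd (3rd) — A# — is absent.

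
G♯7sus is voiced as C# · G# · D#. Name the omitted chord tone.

F#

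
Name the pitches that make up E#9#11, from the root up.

Root E#, quality dominant ninth sharp eleven:
Root: E#
Major 3rd (3rd): G##
Perfect 5th (5th): B#
Minor 7th (7th): D#
Major 9th (9th): F##
Augmented 11th (11th): A##

E#  G##  B#  D#  F##  A##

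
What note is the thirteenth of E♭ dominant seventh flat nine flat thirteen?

C-flat

E♭ dominant seventh flat nine flat thirteen is built on E-flat; its 13th is a minor 13th above the root.
A sixth above E uses the letter C, and the minor 13th above E-flat is C-flat.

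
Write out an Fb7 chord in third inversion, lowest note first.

Ebb – Fb – Ab – Cb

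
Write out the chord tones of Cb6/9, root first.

Cb6/9: six-nine on Cb.
Root: Cb
Major 3rd (3rd): Eb
Perfect 5th (5th): Gb
Major 6th (6th): Ab
Major 9th (9th): Db

Cb – Eb – Gb – Ab – Db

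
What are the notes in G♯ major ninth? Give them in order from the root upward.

G-sharp B-sharp D-sharp F-double-sharp A-sharp

G♯ major ninth: major ninth on G-sharp.
G-sharp — root
B-sharp — major 3rd
D-sharp — perfect 5th
F-double-sharp — major 7th
A-sharp — major 9th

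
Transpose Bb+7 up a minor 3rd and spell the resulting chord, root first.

Db F A Cb

Bb up a minor 3rd → Db. New chord: Db augmented seventh.
- root: Db
- major 3rd: F
- augmented 5th: A
- minor 7th: Cb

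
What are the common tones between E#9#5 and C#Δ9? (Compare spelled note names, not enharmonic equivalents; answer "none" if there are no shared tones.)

E#9#5: E♯ G𝄪 B𝄪 D♯ F𝄪
C#Δ9: C♯ E♯ G♯ B♯ D♯
Common to both → E♯, D♯.

E♯, D♯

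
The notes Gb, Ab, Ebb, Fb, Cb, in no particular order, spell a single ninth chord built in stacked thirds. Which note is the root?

Arranged so that each adjacent pair is a third by letter name: Fb – Ab – Cb – Ebb – Gb.
The bottom of that stack, Fb, is the root (this is Fb dominant ninth).

Fb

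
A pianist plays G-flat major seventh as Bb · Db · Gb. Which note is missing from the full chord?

G-flat major seventh = Gb, Bb, Db, F. The voicing lacks the 7th (major 7th), F.

F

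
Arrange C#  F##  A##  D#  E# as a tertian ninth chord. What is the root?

Arranged so that each adjacent pair is a third by letter name: D# – F## – A## – C# – E#.
The bottom of that stack, D#, is the root (this is D# dominant ninth sharp five).

D#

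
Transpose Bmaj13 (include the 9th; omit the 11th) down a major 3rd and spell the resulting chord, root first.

G – B – D – F# – A – E

B down a major 3rd → G. New chord: G major thirteenth.
Root: G
Major 3rd (3rd): B
Perfect 5th (5th): D
Major 7th (7th): F#
Major 9th (9th): A
Major 13th (13th): E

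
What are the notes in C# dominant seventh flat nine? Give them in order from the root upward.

C# dominant seventh flat nine: dominant seventh flat nine on C-sharp.
- root: C-sharp
- major 3rd: E-sharp
- perfect 5th: G-sharp
- minor 7th: B
- minor 9th: D

C-sharp, E-sharp, G-sharp, B, D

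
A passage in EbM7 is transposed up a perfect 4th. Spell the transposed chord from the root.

Transposed root: Eb → Ab (perfect 4th up). So we spell Ab major seventh:
Root: Ab
Major 3rd (3rd): C
Perfect 5th (5th): Eb
Major 7th (7th): G

Ab C Eb G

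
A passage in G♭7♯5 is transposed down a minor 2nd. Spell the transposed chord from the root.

F  A  C♯  E♭

A minor 2nd down from G♭ is F, so the new chord is F augmented seventh.
Root: F
Major 3rd (3rd): A
Augmented 5th (5th): C♯
Minor 7th (7th): E♭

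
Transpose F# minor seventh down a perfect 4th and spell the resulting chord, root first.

Transposed root: F♯ → C♯ (perfect 4th down). So we spell C♯ minor seventh:
Root: C♯
Minor 3rd (3rd): E
Perfect 5th (5th): G♯
Minor 7th (7th): B

C♯, E, G♯, B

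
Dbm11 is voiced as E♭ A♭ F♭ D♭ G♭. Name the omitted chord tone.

C♭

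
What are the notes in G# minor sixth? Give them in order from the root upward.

Root G-sharp, quality minor sixth:
- root: G-sharp
- minor 3rd: B
- perfect 5th: D-sharp
- major 6th: E-sharp

G-sharp  B  D-sharp  E-sharp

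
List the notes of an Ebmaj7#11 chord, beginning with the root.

Ebmaj7#11: major seventh sharp eleven on Eb.
Eb — root
G — major 3rd
Bb — perfect 5th
D — major 7th
A — augmented 11th

Eb, G, Bb, D, A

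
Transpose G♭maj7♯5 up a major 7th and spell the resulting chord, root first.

F A C♯ E

Transposed root: G♭ → F (major 7th up). So we spell F augmented major seventh:
F — root
A — major 3rd
C♯ — augmented 5th
E — major 7th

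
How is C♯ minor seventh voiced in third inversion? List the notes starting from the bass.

B  C#  E  G#

C♯ minor seventh = C#–E–G#–B; third inversion → seventh (B) lowest.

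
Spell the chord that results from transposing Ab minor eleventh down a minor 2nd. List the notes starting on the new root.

G, Bb, D, F, A, C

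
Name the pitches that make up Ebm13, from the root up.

Eb, Gb, Bb, Db, F, Ab, C

Ebm13 is a minor thirteenth built on Eb.
Root: Eb
Minor 3rd (3rd): Gb
Perfect 5th (5th): Bb
Minor 7th (7th): Db
Major 9th (9th): F
Perfect 11th (11th): Ab
Major 13th (13th): C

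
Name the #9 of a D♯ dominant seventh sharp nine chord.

E-double-sharp

Root of D♯ dominant seventh sharp nine = D-sharp. The 9th is an augmented 9th: D-sharp up an augmented 9th → E-double-sharp.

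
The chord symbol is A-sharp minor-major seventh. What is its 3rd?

A-sharp minor-major seventh is built on A#; its 3rd is a minor 3rd above the root.
A third above A uses the letter C, and the minor 3rd above A# is C#.

C#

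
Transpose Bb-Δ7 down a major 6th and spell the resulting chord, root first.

Db  Fb  Ab  C

A major 6th down from Bb is Db, so the new chord is Db minor-major seventh.
Root: Db
Minor 3rd (3rd): Fb
Perfect 5th (5th): Ab
Major 7th (7th): C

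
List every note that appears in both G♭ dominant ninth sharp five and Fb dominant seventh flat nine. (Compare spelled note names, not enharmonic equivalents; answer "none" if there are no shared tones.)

G♭ dominant ninth sharp five: G-flat B-flat D F-flat A-flat
Fb dominant seventh flat nine: F-flat A-flat C-flat E-double-flat G-double-flat
Common to both → F-flat, A-flat.

F-flat, A-flat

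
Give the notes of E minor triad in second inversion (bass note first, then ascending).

B, E, G

In root position, E minor triad is E–G–B.
Second inversion puts the fifth (B) in the bass.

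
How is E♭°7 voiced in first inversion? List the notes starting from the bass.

Gb, Bbb, Dbb, Eb

In root position, E♭°7 is Eb–Gb–Bbb–Dbb.
First inversion puts the third (Gb) in the bass.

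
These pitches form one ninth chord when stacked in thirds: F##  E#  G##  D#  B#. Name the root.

Stacking in thirds gives E# – G## – B# – D# – F##, so E# is the root — E# dominant ninth.

E#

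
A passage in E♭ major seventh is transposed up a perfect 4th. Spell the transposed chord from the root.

Ab, C, Eb, G

A perfect 4th up from Eb is Ab, so the new chord is Ab major seventh.
- root: Ab
- major 3rd: C
- perfect 5th: Eb
- major 7th: G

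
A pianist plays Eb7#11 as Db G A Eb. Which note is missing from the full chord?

Bb

The full Eb7#11 chord is Eb, G, Bb, Db, A.
Comparing with the voicing, the perfect 5th (5th) — Bb — is absent.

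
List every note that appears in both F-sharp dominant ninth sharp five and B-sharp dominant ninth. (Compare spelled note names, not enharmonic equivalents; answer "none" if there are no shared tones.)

A-sharp, C-double-sharp

F-sharp dominant ninth sharp five = F-sharp, A-sharp, C-double-sharp, E, G-sharp.
B-sharp dominant ninth = B-sharp, D-double-sharp, F-double-sharp, A-sharp, C-double-sharp.
Shared: A-sharp, C-double-sharp.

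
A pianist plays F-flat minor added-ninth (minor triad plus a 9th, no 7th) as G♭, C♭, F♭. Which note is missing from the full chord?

A𝄫

F-flat minor added-ninth = F♭, A𝄫, C♭, G♭. The voicing lacks the 3rd (minor 3rd), A𝄫.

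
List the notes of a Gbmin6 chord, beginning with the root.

Gb  Bbb  Db  Eb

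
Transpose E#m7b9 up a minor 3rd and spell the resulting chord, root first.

G♯, B, D♯, F♯, A

E♯ up a minor 3rd → G♯. New chord: G♯ minor seventh flat nine.
- root: G♯
- minor 3rd: B
- perfect 5th: D♯
- minor 7th: F♯
- minor 9th: A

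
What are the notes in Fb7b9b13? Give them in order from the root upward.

Fb  Ab  Cb  Ebb  Gbb  Dbb

Fb7b9b13 is a dominant seventh flat nine flat thirteen built on Fb.
Root: Fb
Major 3rd (3rd): Ab
Perfect 5th (5th): Cb
Minor 7th (7th): Ebb
Minor 9th (9th): Gbb
Minor 13th (13th): Dbb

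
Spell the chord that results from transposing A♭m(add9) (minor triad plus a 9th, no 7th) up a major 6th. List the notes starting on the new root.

A major 6th up from A♭ is F, so the new chord is F minor added-ninth.
- root: F
- minor 3rd: A♭
- perfect 5th: C
- major 9th: G

F A♭ C G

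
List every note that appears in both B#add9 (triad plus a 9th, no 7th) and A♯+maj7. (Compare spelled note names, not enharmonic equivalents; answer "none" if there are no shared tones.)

C##

B#add9: B# D## F## C##
A♯+maj7: A# C## E## G##
Common to both → C##.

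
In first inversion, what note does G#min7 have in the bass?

B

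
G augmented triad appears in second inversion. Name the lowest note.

G augmented triad = G–B–D-sharp. Second inversion → fifth in the bass = D-sharp.

D-sharp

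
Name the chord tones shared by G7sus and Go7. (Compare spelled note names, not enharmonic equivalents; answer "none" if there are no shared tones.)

G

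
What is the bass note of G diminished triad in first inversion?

Bb

G diminished triad in root position is G–Bb–Db.
First inversion places the third in the bass, which is Bb.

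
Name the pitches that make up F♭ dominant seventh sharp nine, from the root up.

F♭ A♭ C♭ E𝄫 G

F♭ dominant seventh sharp nine: dominant seventh sharp nine on F♭.
root → F♭
3rd (major 3rd) → A♭
5th (perfect 5th) → C♭
7th (minor 7th) → E𝄫
9th (augmented 9th) → G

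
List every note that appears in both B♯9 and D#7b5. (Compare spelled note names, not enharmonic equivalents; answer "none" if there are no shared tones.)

F##

B♯9 = B#, D##, F##, A#, C##.
D#7b5 = D#, F##, A, C#.
Shared: F##.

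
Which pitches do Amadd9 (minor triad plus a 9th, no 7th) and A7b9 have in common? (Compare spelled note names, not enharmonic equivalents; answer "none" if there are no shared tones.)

A, E

Amadd9 = A, C, E, B.
A7b9 = A, C#, E, G, Bb.
Shared: A, E.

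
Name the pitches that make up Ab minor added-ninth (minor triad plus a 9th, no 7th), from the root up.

A-flat, C-flat, E-flat, B-flat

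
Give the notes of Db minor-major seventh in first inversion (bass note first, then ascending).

Db minor-major seventh = Db–Fb–Ab–C; first inversion → third (Fb) lowest.

Fb – Ab – C – Db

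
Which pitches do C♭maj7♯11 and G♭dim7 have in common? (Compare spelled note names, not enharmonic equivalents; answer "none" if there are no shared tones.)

G♭

C♭maj7♯11 = C♭, E♭, G♭, B♭, F.
G♭dim7 = G♭, B𝄫, D𝄫, F𝄫.
Shared: G♭.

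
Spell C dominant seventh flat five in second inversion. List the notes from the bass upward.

G-flat B-flat C E

C dominant seventh flat five = C–E–G-flat–B-flat; second inversion → fifth (G-flat) lowest.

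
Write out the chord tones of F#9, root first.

F#9 is a dominant ninth built on F#.
F# — root
A# — major 3rd
C# — perfect 5th
E — minor 7th
G# — major 9th

F#, A#, C#, E, G#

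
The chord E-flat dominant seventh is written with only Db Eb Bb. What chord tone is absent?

E-flat dominant seventh = Eb, G, Bb, Db. The voicing lacks the 3rd (major 3rd), G.

G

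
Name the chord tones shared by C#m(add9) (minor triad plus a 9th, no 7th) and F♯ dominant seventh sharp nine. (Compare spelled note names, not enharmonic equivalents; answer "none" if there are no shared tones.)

C#m(add9) = C♯, E, G♯, D♯.
F♯ dominant seventh sharp nine = F♯, A♯, C♯, E, G𝄪.
Shared: C♯, E.

C♯, E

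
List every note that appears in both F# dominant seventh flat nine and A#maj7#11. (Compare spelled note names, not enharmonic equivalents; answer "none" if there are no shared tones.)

A#

F# dominant seventh flat nine = F#, A#, C#, E, G.
A#maj7#11 = A#, C##, E#, G##, D##.
Shared: A#.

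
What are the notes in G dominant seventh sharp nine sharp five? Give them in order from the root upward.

G, B, D-sharp, F, A-sharp

G dominant seventh sharp nine sharp five is a dominant seventh sharp nine sharp five built on G.
G — root
B — major 3rd
D-sharp — augmented 5th
F — minor 7th
A-sharp — augmented 9th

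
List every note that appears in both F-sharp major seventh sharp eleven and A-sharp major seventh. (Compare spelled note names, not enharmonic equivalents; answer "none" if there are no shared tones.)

F-sharp major seventh sharp eleven: F-sharp A-sharp C-sharp E-sharp B-sharp
A-sharp major seventh: A-sharp C-double-sharp E-sharp G-double-sharp
Common to both → A-sharp, E-sharp.

A-sharp E-sharp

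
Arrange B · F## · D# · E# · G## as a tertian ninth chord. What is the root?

E#

Arranged so that each adjacent pair is a third by letter name: E# – G## – B – D# – F##.
The bottom of that stack, E#, is the root (this is E# dominant ninth flat five).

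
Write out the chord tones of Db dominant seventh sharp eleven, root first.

D-flat, F, A-flat, C-flat, G

Db dominant seventh sharp eleven: dominant seventh sharp eleven on D-flat.
D-flat — root
F — major 3rd
A-flat — perfect 5th
C-flat — minor 7th
G — augmented 11th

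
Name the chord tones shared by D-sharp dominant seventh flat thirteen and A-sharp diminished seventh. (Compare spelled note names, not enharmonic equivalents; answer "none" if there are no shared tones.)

A-sharp  C-sharp

D-sharp dominant seventh flat thirteen: D-sharp F-double-sharp A-sharp C-sharp B
A-sharp diminished seventh: A-sharp C-sharp E G
Common to both → A-sharp, C-sharp.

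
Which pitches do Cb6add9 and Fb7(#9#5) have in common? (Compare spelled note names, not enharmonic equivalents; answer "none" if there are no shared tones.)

Ab

Cb6add9 = Cb, Eb, Gb, Ab, Db.
Fb7(#9#5) = Fb, Ab, C, Ebb, G.
Shared: Ab.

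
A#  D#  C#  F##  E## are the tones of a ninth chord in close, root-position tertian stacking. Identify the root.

Stacking in thirds gives D# – F## – A# – C# – E##, so D# is the root — D# dominant seventh sharp nine.

D#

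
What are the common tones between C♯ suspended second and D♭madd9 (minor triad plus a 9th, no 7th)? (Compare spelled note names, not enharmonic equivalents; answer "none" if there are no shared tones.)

none

C♯ suspended second = C♯, D♯, G♯.
D♭madd9 = D♭, F♭, A♭, E♭.
Shared: none.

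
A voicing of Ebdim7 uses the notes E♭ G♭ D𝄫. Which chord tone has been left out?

B𝄫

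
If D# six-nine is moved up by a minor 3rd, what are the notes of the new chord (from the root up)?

Transposed root: D-sharp → F-sharp (minor 3rd up). So we spell F-sharp six-nine:
root → F-sharp
3rd (major 3rd) → A-sharp
5th (perfect 5th) → C-sharp
6th (major 6th) → D-sharp
9th (major 9th) → G-sharp

F-sharp, A-sharp, C-sharp, D-sharp, G-sharp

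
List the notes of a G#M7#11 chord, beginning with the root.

G#, B#, D#, F##, C##

G#M7#11: major seventh sharp eleven on G#.
G# — root
B# — major 3rd
D# — perfect 5th
F## — major 7th
C## — augmented 11th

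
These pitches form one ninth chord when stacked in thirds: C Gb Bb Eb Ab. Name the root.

Arranged so that each adjacent pair is a third by letter name: Ab – C – Eb – Gb – Bb.
The bottom of that stack, Ab, is the root (this is Ab dominant ninth).

Ab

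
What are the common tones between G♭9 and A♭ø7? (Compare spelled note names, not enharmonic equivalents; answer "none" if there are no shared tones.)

G♭ A♭

G♭9: G♭ B♭ D♭ F♭ A♭
A♭ø7: A♭ C♭ E𝄫 G♭
Common to both → G♭, A♭.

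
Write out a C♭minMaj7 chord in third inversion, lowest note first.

Bb, Cb, Ebb, Gb

C♭minMaj7 = Cb–Ebb–Gb–Bb; third inversion → seventh (Bb) lowest.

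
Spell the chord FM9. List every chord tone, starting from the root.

F A C E G

FM9 is a major ninth built on F.
root → F
3rd (major 3rd) → A
5th (perfect 5th) → C
7th (major 7th) → E
9th (major 9th) → G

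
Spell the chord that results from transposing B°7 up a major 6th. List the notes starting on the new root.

G#  B  D  F

A major 6th up from B is G#, so the new chord is G# diminished seventh.
- root: G#
- minor 3rd: B
- diminished 5th: D
- diminished 7th: F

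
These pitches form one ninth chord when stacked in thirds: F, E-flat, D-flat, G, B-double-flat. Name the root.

E-flat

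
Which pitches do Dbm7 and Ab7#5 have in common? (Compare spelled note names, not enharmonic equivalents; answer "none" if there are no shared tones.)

Dbm7: Db Fb Ab Cb
Ab7#5: Ab C E Gb
Common to both → Ab.

Ab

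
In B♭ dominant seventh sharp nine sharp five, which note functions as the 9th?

C-sharp

B♭ dominant seventh sharp nine sharp five is built on B-flat; its 9th is an augmented 9th above the root.
A second above B uses the letter C, and the augmented 9th above B-flat is C-sharp.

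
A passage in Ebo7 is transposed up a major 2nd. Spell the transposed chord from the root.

F, Ab, Cb, Ebb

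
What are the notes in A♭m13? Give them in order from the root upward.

Ab – Cb – Eb – Gb – Bb – Db – F

A♭m13: minor thirteenth on Ab.
root → Ab
3rd (minor 3rd) → Cb
5th (perfect 5th) → Eb
7th (minor 7th) → Gb
9th (major 9th) → Bb
11th (perfect 11th) → Db
13th (major 13th) → F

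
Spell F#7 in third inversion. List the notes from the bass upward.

In root position, F#7 is F#–A#–C#–E.
Third inversion puts the seventh (E) in the bass.

E F# A# C#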